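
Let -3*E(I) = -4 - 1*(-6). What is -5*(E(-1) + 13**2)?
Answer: -2525/3 ≈ -841.67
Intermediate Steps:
E(I) = -2/3 (E(I) = -(-4 - 1*(-6))/3 = -(-4 + 6)/3 = -1/3*2 = -2/3)
-5*(E(-1) + 13**2) = -5*(-2/3 + 13**2) = -5*(-2/3 + 169) = -5*505/3 = -2525/3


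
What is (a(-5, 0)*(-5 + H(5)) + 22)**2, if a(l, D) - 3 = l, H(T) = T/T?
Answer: 900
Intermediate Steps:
H(T) = 1
a(l, D) = 3 + l
(a(-5, 0)*(-5 + H(5)) + 22)**2 = ((3 - 5)*(-5 + 1) + 22)**2 = (-2*(-4) + 22)**2 = (8 + 22)**2 = 30**2 = 900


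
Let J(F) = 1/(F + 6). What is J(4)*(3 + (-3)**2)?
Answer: 6/5 ≈ 1.2000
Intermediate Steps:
J(F) = 1/(6 + F)
J(4)*(3 + (-3)**2) = (3 + (-3)**2)/(6 + 4) = (3 + 9)/10 = (1/10)*12 = 6/5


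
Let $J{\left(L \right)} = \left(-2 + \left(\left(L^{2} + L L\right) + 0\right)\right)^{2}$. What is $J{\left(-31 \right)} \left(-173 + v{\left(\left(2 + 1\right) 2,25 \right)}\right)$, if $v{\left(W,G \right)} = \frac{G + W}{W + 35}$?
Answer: $- \frac{26033356800}{41} \approx -6.3496 \cdot 10^{8}$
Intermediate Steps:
$v{\left(W,G \right)} = \frac{G + W}{35 + W}$
$J{\left(L \right)} = \left(-2 + 2 L^{2}\right)^{2}$ ($J{\left(L \right)} = \left(-2 + \left(\left(L^{2} + L^{2}\right) + 0\right)\right)^{2} = \left(-2 + \left(2 L^{2} + 0\right)\right)^{2} = \left(-2 + 2 L^{2}\right)^{2}$)
$J{\left(-31 \right)} \left(-173 + v{\left(\left(2 + 1\right) 2,25 \right)}\right) = 4 \left(-1 + \left(-31\right)^{2}\right)^{2} \left(-173 + \frac{25 + \left(2 + 1\right) 2}{35 + \left(2 + 1\right) 2}\right) = 4 \left(-1 + 961\right)^{2} \left(-173 + \frac{25 + 3 \cdot 2}{35 + 3 \cdot 2}\right) = 4 \cdot 960^{2} \left(-173 + \frac{25 + 6}{35 + 6}\right) = 4 \cdot 921600 \left(-173 + \frac{1}{41} \cdot 31\right) = 3686400 \left(-173 + \frac{1}{41} \cdot 31\right) = 3686400 \left(-173 + \frac{31}{41}\right) = 3686400 \left(- \frac{7062}{41}\right) = - \frac{26033356800}{41}$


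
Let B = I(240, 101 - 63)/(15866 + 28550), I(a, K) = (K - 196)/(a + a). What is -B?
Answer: 79/10659840 ≈ 7.4110e-6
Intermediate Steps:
I(a, K) = (-196 + K)/(2*a) (I(a, K) = (-196 + K)/((2*a)) = (-196 + K)*(1/(2*a)) = (-196 + K)/(2*a))
B = -79/10659840 (B = ((½)*(-196 + (101 - 63))/240)/(15866 + 28550) = ((½)*(1/240)*(-196 + 38))/44416 = ((½)*(1/240)*(-158))*(1/44416) = -79/240*1/44416 = -79/10659840 ≈ -7.4110e-6)
-B = -1*(-79/10659840) = 79/10659840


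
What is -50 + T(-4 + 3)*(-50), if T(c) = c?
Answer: 0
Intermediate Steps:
-50 + T(-4 + 3)*(-50) = -50 + (-4 + 3)*(-50) = -50 - 1*(-50) = -50 + 50 = 0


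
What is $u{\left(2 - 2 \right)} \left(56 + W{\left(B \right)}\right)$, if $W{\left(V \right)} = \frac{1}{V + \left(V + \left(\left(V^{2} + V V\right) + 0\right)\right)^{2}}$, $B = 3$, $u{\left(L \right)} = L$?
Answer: $0$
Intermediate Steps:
$W{\left(V \right)} = \frac{1}{V + \left(V + 2 V^{2}\right)^{2}}$ ($W{\left(V \right)} = \frac{1}{V + \left(V + \left(\left(V^{2} + V^{2}\right) + 0\right)\right)^{2}} = \frac{1}{V + \left(V + \left(2 V^{2} + 0\right)\right)^{2}} = \frac{1}{V + \left(V + 2 V^{2}\right)^{2}}$)
$u{\left(2 - 2 \right)} \left(56 + W{\left(B \right)}\right) = \left(2 - 2\right) \left(56 + \frac{1}{3 \left(1 + 3 \left(1 + 2 \cdot 3\right)^{2}\right)}\right) = \left(2 - 2\right) \left(56 + \frac{1}{3 \left(1 + 3 \left(1 + 6\right)^{2}\right)}\right) = 0 \left(56 + \frac{1}{3 \left(1 + 3 \cdot 7^{2}\right)}\right) = 0 \left(56 + \frac{1}{3 \left(1 + 3 \cdot 49\right)}\right) = 0 \left(56 + \frac{1}{3 \left(1 + 147\right)}\right) = 0 \left(56 + \frac{1}{3 \cdot 148}\right) = 0 \left(56 + \frac{1}{3} \cdot \frac{1}{148}\right) = 0 \left(56 + \frac{1}{444}\right) = 0 \cdot \frac{24865}{444} = 0$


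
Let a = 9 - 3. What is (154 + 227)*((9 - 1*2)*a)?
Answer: 16002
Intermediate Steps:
a = 6
(154 + 227)*((9 - 1*2)*a) = (154 + 227)*((9 - 1*2)*6) = 381*((9 - 2)*6) = 381*(7*6) = 381*42 = 16002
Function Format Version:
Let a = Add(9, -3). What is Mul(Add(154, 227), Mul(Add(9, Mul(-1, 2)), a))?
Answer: 16002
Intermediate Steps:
a = 6
Mul(Add(154, 227), Mul(Add(9, Mul(-1, 2)), a)) = Mul(Add(154, 227), Mul(Add(9, Mul(-1, 2)), 6)) = Mul(381, Mul(Add(9, -2), 6)) = Mul(381, Mul(7, 6)) = Mul(381, 42) = 16002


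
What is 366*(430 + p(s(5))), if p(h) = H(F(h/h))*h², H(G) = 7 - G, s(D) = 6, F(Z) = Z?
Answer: 236436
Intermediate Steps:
p(h) = 6*h² (p(h) = (7 - h/h)*h² = (7 - 1*1)*h² = (7 - 1)*h² = 6*h²)
366*(430 + p(s(5))) = 366*(430 + 6*6²) = 366*(430 + 6*36) = 366*(430 + 216) = 366*646 = 236436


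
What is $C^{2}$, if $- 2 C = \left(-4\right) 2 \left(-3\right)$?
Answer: $144$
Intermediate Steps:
$C = -12$ ($C = - \frac{\left(-4\right) 2 \left(-3\right)}{2} = - \frac{\left(-8\right) \left(-3\right)}{2} = \left(- \frac{1}{2}\right) 24 = -12$)
$C^{2} = \left(-12\right)^{2} = 144$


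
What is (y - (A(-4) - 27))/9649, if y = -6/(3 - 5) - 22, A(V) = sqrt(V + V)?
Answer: 8/9649 - 2*I*sqrt(2)/9649 ≈ 0.0008291 - 0.00029313*I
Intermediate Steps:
A(V) = sqrt(2)*sqrt(V) (A(V) = sqrt(2*V) = sqrt(2)*sqrt(V))
y = -19 (y = -6/(-2) - 22 = -6*(-1/2) - 22 = 3 - 22 = -19)
(y - (A(-4) - 27))/9649 = (-19 - (sqrt(2)*sqrt(-4) - 27))/9649 = (-19 - (sqrt(2)*(2*I) - 27))*(1/9649) = (-19 - (2*I*sqrt(2) - 27))*(1/9649) = (-19 - (-27 + 2*I*sqrt(2)))*(1/9649) = (-19 + (27 - 2*I*sqrt(2)))*(1/9649) = (8 - 2*I*sqrt(2))*(1/9649) = 8/9649 - 2*I*sqrt(2)/9649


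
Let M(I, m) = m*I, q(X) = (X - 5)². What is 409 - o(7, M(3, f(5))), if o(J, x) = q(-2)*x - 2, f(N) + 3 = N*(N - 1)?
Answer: -2088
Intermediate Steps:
q(X) = (-5 + X)²
f(N) = -3 + N*(-1 + N) (f(N) = -3 + N*(N - 1) = -3 + N*(-1 + N))
M(I, m) = I*m
o(J, x) = -2 + 49*x (o(J, x) = (-5 - 2)²*x - 2 = (-7)²*x - 2 = 49*x - 2 = -2 + 49*x)
409 - o(7, M(3, f(5))) = 409 - (-2 + 49*(3*(-3 + 5² - 1*5))) = 409 - (-2 + 49*(3*(-3 + 25 - 5))) = 409 - (-2 + 49*(3*17)) = 409 - (-2 + 49*51) = 409 - (-2 + 2499) = 409 - 1*2497 = 409 - 2497 = -2088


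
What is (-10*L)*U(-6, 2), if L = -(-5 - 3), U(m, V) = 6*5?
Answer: -2400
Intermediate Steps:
U(m, V) = 30
L = 8 (L = -1*(-8) = 8)
(-10*L)*U(-6, 2) = -10*8*30 = -80*30 = -2400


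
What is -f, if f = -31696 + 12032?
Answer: 19664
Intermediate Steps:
f = -19664
-f = -1*(-19664) = 19664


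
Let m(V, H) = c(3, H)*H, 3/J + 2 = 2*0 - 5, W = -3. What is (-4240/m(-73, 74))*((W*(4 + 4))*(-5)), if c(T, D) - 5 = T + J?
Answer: -33600/37 ≈ -908.11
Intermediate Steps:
J = -3/7 (J = 3/(-2 + (2*0 - 5)) = 3/(-2 + (0 - 5)) = 3/(-2 - 5) = 3/(-7) = 3*(-⅐) = -3/7 ≈ -0.42857)
c(T, D) = 32/7 + T (c(T, D) = 5 + (T - 3/7) = 5 + (-3/7 + T) = 32/7 + T)
m(V, H) = 53*H/7 (m(V, H) = (32/7 + 3)*H = 53*H/7)
(-4240/m(-73, 74))*((W*(4 + 4))*(-5)) = (-4240/((53/7)*74))*(-3*(4 + 4)*(-5)) = (-4240/3922/7)*(-3*8*(-5)) = (-4240*7/3922)*(-24*(-5)) = -280/37*120 = -33600/37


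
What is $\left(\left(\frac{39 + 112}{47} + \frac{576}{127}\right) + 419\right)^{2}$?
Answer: $\frac{6488533507600}{35628961} \approx 1.8211 \cdot 10^{5}$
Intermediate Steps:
$\left(\left(\frac{39 + 112}{47} + \frac{576}{127}\right) + 419\right)^{2} = \left(\left(151 \cdot \frac{1}{47} + 576 \cdot \frac{1}{127}\right) + 419\right)^{2} = \left(\left(\frac{151}{47} + \frac{576}{127}\right) + 419\right)^{2} = \left(\frac{46249}{5969} + 419\right)^{2} = \left(\frac{2547260}{5969}\right)^{2} = \frac{6488533507600}{35628961}$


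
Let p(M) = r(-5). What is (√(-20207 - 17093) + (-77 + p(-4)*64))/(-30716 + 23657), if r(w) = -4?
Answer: 111/2353 - 10*I*√373/7059 ≈ 0.047174 - 0.02736*I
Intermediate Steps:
p(M) = -4
(√(-20207 - 17093) + (-77 + p(-4)*64))/(-30716 + 23657) = (√(-20207 - 17093) + (-77 - 4*64))/(-30716 + 23657) = (√(-37300) + (-77 - 256))/(-7059) = (10*I*√373 - 333)*(-1/7059) = (-333 + 10*I*√373)*(-1/7059) = 111/2353 - 10*I*√373/7059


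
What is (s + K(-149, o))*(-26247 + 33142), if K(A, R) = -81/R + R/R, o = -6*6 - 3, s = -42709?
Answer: -3827945415/13 ≈ -2.9446e+8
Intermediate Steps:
o = -39 (o = -36 - 3 = -39)
K(A, R) = 1 - 81/R (K(A, R) = -81/R + 1 = 1 - 81/R)
(s + K(-149, o))*(-26247 + 33142) = (-42709 + (-81 - 39)/(-39))*(-26247 + 33142) = (-42709 - 1/39*(-120))*6895 = (-42709 + 40/13)*6895 = -555177/13*6895 = -3827945415/13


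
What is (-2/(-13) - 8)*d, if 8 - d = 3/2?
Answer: -51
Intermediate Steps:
d = 13/2 (d = 8 - 3/2 = 13/2 ≈ 6.5000)
(-2/(-13) - 8)*d = (-2/(-13) - 8)*(13/2) = (-2*(-1/13) - 8)*(13/2) = (2/13 - 8)*(13/2) = -102/13*13/2 = -51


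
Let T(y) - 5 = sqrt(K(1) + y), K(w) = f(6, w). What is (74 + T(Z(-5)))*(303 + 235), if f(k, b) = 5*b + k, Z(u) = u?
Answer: 42502 + 538*sqrt(6) ≈ 43820.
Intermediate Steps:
f(k, b) = k + 5*b
K(w) = 6 + 5*w
T(y) = 5 + sqrt(11 + y) (T(y) = 5 + sqrt((6 + 5*1) + y) = 5 + sqrt((6 + 5) + y) = 5 + sqrt(11 + y))
(74 + T(Z(-5)))*(303 + 235) = (74 + (5 + sqrt(11 - 5)))*(303 + 235) = (74 + (5 + sqrt(6)))*538 = (79 + sqrt(6))*538 = 42502 + 538*sqrt(6)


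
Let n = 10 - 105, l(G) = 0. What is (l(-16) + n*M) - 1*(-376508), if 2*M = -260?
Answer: 388858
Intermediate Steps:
M = -130 (M = (½)*(-260) = -130)
n = -95
(l(-16) + n*M) - 1*(-376508) = (0 - 95*(-130)) - 1*(-376508) = (0 + 12350) + 376508 = 12350 + 376508 = 388858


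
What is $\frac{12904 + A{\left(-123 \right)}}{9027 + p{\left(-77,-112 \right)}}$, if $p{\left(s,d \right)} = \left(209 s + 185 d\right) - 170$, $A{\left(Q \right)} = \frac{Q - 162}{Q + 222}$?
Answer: $- \frac{425737}{922548} \approx -0.46148$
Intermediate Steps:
$A{\left(Q \right)} = \frac{-162 + Q}{222 + Q}$
$p{\left(s,d \right)} = -170 + 185 d + 209 s$ ($p{\left(s,d \right)} = \left(185 d + 209 s\right) - 170 = -170 + 185 d + 209 s$)
$\frac{12904 + A{\left(-123 \right)}}{9027 + p{\left(-77,-112 \right)}} = \frac{12904 + \frac{-162 - 123}{222 - 123}}{9027 + \left(-170 + 185 \left(-112\right) + 209 \left(-77\right)\right)} = \frac{12904 + \frac{1}{99} \left(-285\right)}{9027 - 36983} = \frac{12904 - \frac{95}{33}}{-27956} = \frac{425737}{33} \left(- \frac{1}{27956}\right) = - \frac{425737}{922548}$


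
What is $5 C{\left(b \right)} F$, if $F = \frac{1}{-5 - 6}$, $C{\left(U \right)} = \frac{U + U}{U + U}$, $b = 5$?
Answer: $- \frac{5}{11} \approx -0.45455$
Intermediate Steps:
$C{\left(U \right)} = 1$ ($C{\left(U \right)} = \frac{2 U}{2 U} = 2 U \frac{1}{2 U} = 1$)
$F = - \frac{1}{11}$ ($F = \frac{1}{-11} = - \frac{1}{11} \approx -0.090909$)
$5 C{\left(b \right)} F = 5 \cdot 1 \left(- \frac{1}{11}\right) = 5 \left(- \frac{1}{11}\right) = - \frac{5}{11}$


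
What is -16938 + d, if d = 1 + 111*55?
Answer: -10832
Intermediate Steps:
d = 6106 (d = 1 + 6105 = 6106)
-16938 + d = -16938 + 6106 = -10832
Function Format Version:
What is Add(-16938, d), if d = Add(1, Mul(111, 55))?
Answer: -10832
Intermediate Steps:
d = 6106 (d = Add(1, 6105) = 6106)
Add(-16938, d) = Add(-16938, 6106) = -10832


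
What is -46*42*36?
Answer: -69552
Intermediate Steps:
-46*42*36 = -1932*36 = -69552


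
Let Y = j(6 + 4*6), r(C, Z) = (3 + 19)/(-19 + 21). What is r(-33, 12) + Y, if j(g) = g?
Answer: 41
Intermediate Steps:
r(C, Z) = 11 (r(C, Z) = 22/2 = 22*(½) = 11)
Y = 30 (Y = 6 + 4*6 = 6 + 24 = 30)
r(-33, 12) + Y = 11 + 30 = 41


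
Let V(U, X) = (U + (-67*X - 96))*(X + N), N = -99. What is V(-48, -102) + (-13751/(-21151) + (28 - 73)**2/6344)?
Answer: -13879460631557/10321688 ≈ -1.3447e+6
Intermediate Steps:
V(U, X) = (-99 + X)*(-96 + U - 67*X) (V(U, X) = (U + (-67*X - 96))*(X - 99) = (U + (-96 - 67*X))*(-99 + X) = (-96 + U - 67*X)*(-99 + X) = (-99 + X)*(-96 + U - 67*X))
V(-48, -102) + (-13751/(-21151) + (28 - 73)**2/6344) = (9504 - 99*(-48) - 67*(-102)**2 + 6537*(-102) - 48*(-102)) + (-13751/(-21151) + (28 - 73)**2/6344) = (9504 + 4752 - 67*10404 - 666774 + 4896) + (-13751*(-1/21151) + (-45)**2*(1/6344)) = (9504 + 4752 - 697068 - 666774 + 4896) + (13751/21151 + 2025*(1/6344)) = -1344690 + (13751/21151 + 2025/6344) = -1344690 + 10005163/10321688 = -13879460631557/10321688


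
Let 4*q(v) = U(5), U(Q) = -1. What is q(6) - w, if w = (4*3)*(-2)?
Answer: 95/4 ≈ 23.750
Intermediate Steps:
q(v) = -¼ (q(v) = (¼)*(-1) = -¼)
w = -24 (w = 12*(-2) = -24)
q(6) - w = -¼ - 1*(-24) = -¼ + 24 = 95/4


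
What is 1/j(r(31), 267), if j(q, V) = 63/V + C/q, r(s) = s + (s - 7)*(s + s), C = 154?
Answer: 19313/6515 ≈ 2.9644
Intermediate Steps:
r(s) = s + 2*s*(-7 + s) (r(s) = s + (-7 + s)*(2*s) = s + 2*s*(-7 + s))
j(q, V) = 63/V + 154/q
1/j(r(31), 267) = 1/(63/267 + 154/((31*(-13 + 2*31)))) = 1/(63*(1/267) + 154/((31*(-13 + 62)))) = 1/(21/89 + 154/((31*49))) = 1/(21/89 + 154/1519) = 1/(21/89 + 154*(1/1519)) = 1/(21/89 + 22/217) = 1/(6515/19313) = 19313/6515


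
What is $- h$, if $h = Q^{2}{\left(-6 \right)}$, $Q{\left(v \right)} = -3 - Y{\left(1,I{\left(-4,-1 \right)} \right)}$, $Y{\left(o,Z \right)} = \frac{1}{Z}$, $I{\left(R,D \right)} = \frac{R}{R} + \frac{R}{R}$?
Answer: $- \frac{49}{4} \approx -12.25$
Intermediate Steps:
$I{\left(R,D \right)} = 2$ ($I{\left(R,D \right)} = 1 + 1 = 2$)
$Q{\left(v \right)} = - \frac{7}{2}$ ($Q{\left(v \right)} = -3 - \frac{1}{2} = - \frac{7}{2}$)
$h = \frac{49}{4}$ ($h = \left(- \frac{7}{2}\right)^{2} = \frac{49}{4} \approx 12.25$)
$- h = \left(-1\right) \frac{49}{4} = - \frac{49}{4}$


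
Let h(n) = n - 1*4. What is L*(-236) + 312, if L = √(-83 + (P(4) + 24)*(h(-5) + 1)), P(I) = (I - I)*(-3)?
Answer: 312 - 1180*I*√11 ≈ 312.0 - 3913.6*I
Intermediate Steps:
P(I) = 0 (P(I) = 0*(-3) = 0)
h(n) = -4 + n (h(n) = n - 4 = -4 + n)
L = 5*I*√11 (L = √(-83 + (0 + 24)*((-4 - 5) + 1)) = √(-83 + 24*(-9 + 1)) = √(-83 + 24*(-8)) = √(-83 - 192) = √(-275) = 5*I*√11 ≈ 16.583*I)
L*(-236) + 312 = (5*I*√11)*(-236) + 312 = -1180*I*√11 + 312 = 312 - 1180*I*√11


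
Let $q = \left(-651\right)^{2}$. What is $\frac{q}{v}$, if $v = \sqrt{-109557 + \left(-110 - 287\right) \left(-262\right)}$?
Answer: $- \frac{423801 i \sqrt{5543}}{5543} \approx - 5692.3 i$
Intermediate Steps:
$q = 423801$
$v = i \sqrt{5543}$ ($v = \sqrt{-109557 - -104014} = \sqrt{-109557 + 104014} = \sqrt{-5543} = i \sqrt{5543} \approx 74.451 i$)
$\frac{q}{v} = \frac{423801}{i \sqrt{5543}} = 423801 \left(- \frac{i \sqrt{5543}}{5543}\right) = - \frac{423801 i \sqrt{5543}}{5543}$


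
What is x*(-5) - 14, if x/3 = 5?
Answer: -89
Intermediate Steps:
x = 15 (x = 3*5 = 15)
x*(-5) - 14 = 15*(-5) - 14 = -75 - 14 = -89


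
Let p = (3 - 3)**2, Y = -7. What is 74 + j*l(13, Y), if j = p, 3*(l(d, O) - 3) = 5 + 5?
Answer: 74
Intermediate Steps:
l(d, O) = 19/3 (l(d, O) = 3 + (5 + 5)/3 = 3 + (1/3)*10 = 3 + 10/3 = 19/3)
p = 0 (p = 0**2 = 0)
j = 0
74 + j*l(13, Y) = 74 + 0*(19/3) = 74 + 0 = 74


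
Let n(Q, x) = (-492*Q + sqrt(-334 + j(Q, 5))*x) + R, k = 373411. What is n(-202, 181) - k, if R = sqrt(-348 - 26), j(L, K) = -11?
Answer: -274027 + I*sqrt(374) + 181*I*sqrt(345) ≈ -2.7403e+5 + 3381.3*I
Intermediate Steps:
R = I*sqrt(374) (R = sqrt(-374) = I*sqrt(374) ≈ 19.339*I)
n(Q, x) = -492*Q + I*sqrt(374) + I*x*sqrt(345) (n(Q, x) = (-492*Q + sqrt(-334 - 11)*x) + I*sqrt(374) = (-492*Q + sqrt(-345)*x) + I*sqrt(374) = (-492*Q + (I*sqrt(345))*x) + I*sqrt(374) = (-492*Q + I*x*sqrt(345)) + I*sqrt(374) = -492*Q + I*sqrt(374) + I*x*sqrt(345))
n(-202, 181) - k = (-492*(-202) + I*sqrt(374) + I*181*sqrt(345)) - 1*373411 = (99384 + I*sqrt(374) + 181*I*sqrt(345)) - 373411 = -274027 + I*sqrt(374) + 181*I*sqrt(345)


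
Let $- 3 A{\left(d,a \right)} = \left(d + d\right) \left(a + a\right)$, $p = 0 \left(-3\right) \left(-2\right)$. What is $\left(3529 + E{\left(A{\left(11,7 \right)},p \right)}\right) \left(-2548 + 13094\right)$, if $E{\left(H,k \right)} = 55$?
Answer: $37796864$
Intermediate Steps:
$p = 0$ ($p = 0 \left(-2\right) = 0$)
$A{\left(d,a \right)} = - \frac{4 a d}{3}$ ($A{\left(d,a \right)} = - \frac{\left(d + d\right) \left(a + a\right)}{3} = - \frac{2 d 2 a}{3} = - \frac{4 a d}{3}$)
$\left(3529 + E{\left(A{\left(11,7 \right)},p \right)}\right) \left(-2548 + 13094\right) = \left(3529 + 55\right) \left(-2548 + 13094\right) = 3584 \cdot 10546 = 37796864$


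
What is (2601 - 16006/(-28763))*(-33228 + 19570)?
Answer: -1022008595402/28763 ≈ -3.5532e+7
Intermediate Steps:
(2601 - 16006/(-28763))*(-33228 + 19570) = (2601 - 16006*(-1/28763))*(-13658) = (2601 + 16006/28763)*(-13658) = (74828569/28763)*(-13658) = -1022008595402/28763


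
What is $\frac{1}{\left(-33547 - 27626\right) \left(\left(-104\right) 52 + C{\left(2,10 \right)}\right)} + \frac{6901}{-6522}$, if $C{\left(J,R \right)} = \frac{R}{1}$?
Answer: $- \frac{189899333161}{179470142649} \approx -1.0581$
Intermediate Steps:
$C{\left(J,R \right)} = R$ ($C{\left(J,R \right)} = R 1 = R$)
$\frac{1}{\left(-33547 - 27626\right) \left(\left(-104\right) 52 + C{\left(2,10 \right)}\right)} + \frac{6901}{-6522} = \frac{1}{\left(-33547 - 27626\right) \left(\left(-104\right) 52 + 10\right)} + \frac{6901}{-6522} = \frac{1}{\left(-61173\right) \left(-5408 + 10\right)} + 6901 \left(- \frac{1}{6522}\right) = - \frac{1}{61173 \left(-5398\right)} - \frac{6901}{6522} = \left(- \frac{1}{61173}\right) \left(- \frac{1}{5398}\right) - \frac{6901}{6522} = \frac{1}{330211854} - \frac{6901}{6522} = - \frac{189899333161}{179470142649}$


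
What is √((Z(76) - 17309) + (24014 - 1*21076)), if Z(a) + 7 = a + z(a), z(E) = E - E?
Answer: I*√14302 ≈ 119.59*I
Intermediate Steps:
z(E) = 0
Z(a) = -7 + a (Z(a) = -7 + (a + 0) = -7 + a)
√((Z(76) - 17309) + (24014 - 1*21076)) = √(((-7 + 76) - 17309) + (24014 - 1*21076)) = √((69 - 17309) + (24014 - 21076)) = √(-17240 + 2938) = √(-14302) = I*√14302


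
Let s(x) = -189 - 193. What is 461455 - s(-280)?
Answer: 461837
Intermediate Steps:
s(x) = -382
461455 - s(-280) = 461455 - 1*(-382) = 461455 + 382 = 461837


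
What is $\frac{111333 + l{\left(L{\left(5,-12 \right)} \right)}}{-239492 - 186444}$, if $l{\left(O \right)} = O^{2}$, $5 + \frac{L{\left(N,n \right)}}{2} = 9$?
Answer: $- \frac{111397}{425936} \approx -0.26153$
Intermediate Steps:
$L{\left(N,n \right)} = 8$ ($L{\left(N,n \right)} = -10 + 2 \cdot 9 = -10 + 18 = 8$)
$\frac{111333 + l{\left(L{\left(5,-12 \right)} \right)}}{-239492 - 186444} = \frac{111333 + 8^{2}}{-239492 - 186444} = \frac{111333 + 64}{-425936} = 111397 \left(- \frac{1}{425936}\right) = - \frac{111397}{425936}$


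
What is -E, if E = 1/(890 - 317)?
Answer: -1/573 ≈ -0.0017452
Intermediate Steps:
E = 1/573 ≈ 0.0017452
-E = -1*1/573 = -1/573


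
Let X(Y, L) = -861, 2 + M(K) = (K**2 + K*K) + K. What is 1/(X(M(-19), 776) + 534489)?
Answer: 1/533628 ≈ 1.8740e-6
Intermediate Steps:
M(K) = -2 + K + 2*K**2 (M(K) = -2 + ((K**2 + K*K) + K) = -2 + ((K**2 + K**2) + K) = -2 + (2*K**2 + K) = -2 + (K + 2*K**2) = -2 + K + 2*K**2)
1/(X(M(-19), 776) + 534489) = 1/(-861 + 534489) = 1/533628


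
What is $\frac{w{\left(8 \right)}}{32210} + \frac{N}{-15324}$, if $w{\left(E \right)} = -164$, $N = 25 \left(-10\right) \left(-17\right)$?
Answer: $- \frac{34851409}{123396510} \approx -0.28243$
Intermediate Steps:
$N = 4250$ ($N = \left(-250\right) \left(-17\right) = 4250$)
$\frac{w{\left(8 \right)}}{32210} + \frac{N}{-15324} = - \frac{164}{32210} + \frac{4250}{-15324} = \left(-164\right) \frac{1}{32210} + 4250 \left(- \frac{1}{15324}\right) = - \frac{82}{16105} - \frac{2125}{7662} = - \frac{34851409}{123396510}$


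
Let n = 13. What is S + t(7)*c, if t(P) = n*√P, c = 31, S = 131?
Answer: 131 + 403*√7 ≈ 1197.2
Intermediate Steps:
t(P) = 13*√P
S + t(7)*c = 131 + (13*√7)*31 = 131 + 403*√7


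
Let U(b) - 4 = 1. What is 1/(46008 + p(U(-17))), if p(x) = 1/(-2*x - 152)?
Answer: 162/7453295 ≈ 2.1735e-5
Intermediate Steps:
U(b) = 5 (U(b) = 4 + 1 = 5)
p(x) = 1/(-152 - 2*x)
1/(46008 + p(U(-17))) = 1/(46008 - 1/(152 + 2*5)) = 1/(46008 - 1/(152 + 10)) = 1/(46008 - 1/162) = 1/(7453295/162) = 162/7453295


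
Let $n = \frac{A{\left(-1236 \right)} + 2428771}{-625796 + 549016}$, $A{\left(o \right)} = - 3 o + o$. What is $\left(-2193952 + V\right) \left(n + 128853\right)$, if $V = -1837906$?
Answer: $- \frac{19939356373503113}{38390} \approx -5.1939 \cdot 10^{11}$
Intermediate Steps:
$A{\left(o \right)} = - 2 o$
$n = - \frac{2431243}{76780}$ ($n = \frac{\left(-2\right) \left(-1236\right) + 2428771}{-625796 + 549016} = \frac{2472 + 2428771}{-76780} = 2431243 \left(- \frac{1}{76780}\right) = - \frac{2431243}{76780} \approx -31.665$)
$\left(-2193952 + V\right) \left(n + 128853\right) = \left(-2193952 - 1837906\right) \left(- \frac{2431243}{76780} + 128853\right) = \left(-4031858\right) \frac{9890902097}{76780} = - \frac{19939356373503113}{38390}$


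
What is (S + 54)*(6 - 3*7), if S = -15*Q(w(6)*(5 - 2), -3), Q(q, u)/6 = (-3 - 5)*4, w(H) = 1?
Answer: -44010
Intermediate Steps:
Q(q, u) = -192 (Q(q, u) = 6*((-3 - 5)*4) = 6*(-8*4) = 6*(-32) = -192)
S = 2880 (S = -15*(-192) = 2880)
(S + 54)*(6 - 3*7) = (2880 + 54)*(6 - 3*7) = 2934*(6 - 21) = 2934*(-15) = -44010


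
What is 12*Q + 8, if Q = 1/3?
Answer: 12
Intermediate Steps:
Q = ⅓ ≈ 0.33333
12*Q + 8 = 12*(⅓) + 8 = 4 + 8 = 12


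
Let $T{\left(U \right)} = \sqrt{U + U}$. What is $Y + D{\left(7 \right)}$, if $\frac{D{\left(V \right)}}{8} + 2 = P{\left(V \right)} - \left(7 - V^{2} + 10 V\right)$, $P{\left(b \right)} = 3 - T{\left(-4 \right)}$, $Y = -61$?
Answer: $-277 - 16 i \sqrt{2} \approx -277.0 - 22.627 i$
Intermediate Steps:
$T{\left(U \right)} = \sqrt{2} \sqrt{U}$ ($T{\left(U \right)} = \sqrt{2 U} = \sqrt{2} \sqrt{U}$)
$P{\left(b \right)} = 3 - 2 i \sqrt{2}$ ($P{\left(b \right)} = 3 - \sqrt{2} \sqrt{-4} = 3 - \sqrt{2} \cdot 2 i = 3 - 2 i \sqrt{2}$)
$D{\left(V \right)} = -48 - 80 V + 8 V^{2} - 16 i \sqrt{2}$ ($D{\left(V \right)} = -16 + 8 \left(\left(3 - 2 i \sqrt{2}\right) - \left(7 - V^{2} + 10 V\right)\right) = -16 + 8 \left(-4 + V^{2} - 10 V - 2 i \sqrt{2}\right) = -16 - \left(32 - 8 V^{2} + 80 V + 16 i \sqrt{2}\right) = -48 - 80 V + 8 V^{2} - 16 i \sqrt{2}$)
$Y + D{\left(7 \right)} = -61 - \left(608 - 392 + 16 i \sqrt{2}\right) = -61 - \left(216 + 16 i \sqrt{2}\right) = -277 - 16 i \sqrt{2}$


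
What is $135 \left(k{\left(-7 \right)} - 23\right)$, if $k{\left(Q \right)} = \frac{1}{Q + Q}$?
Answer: $- \frac{43605}{14} \approx -3114.6$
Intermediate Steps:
$k{\left(Q \right)} = \frac{1}{2 Q}$
$135 \left(k{\left(-7 \right)} - 23\right) = 135 \left(\frac{1}{2 \left(-7\right)} - 23\right) = 135 \left(\frac{1}{2} \left(- \frac{1}{7}\right) - 23\right) = 135 \left(- \frac{1}{14} - 23\right) = 135 \left(- \frac{323}{14}\right) = - \frac{43605}{14}$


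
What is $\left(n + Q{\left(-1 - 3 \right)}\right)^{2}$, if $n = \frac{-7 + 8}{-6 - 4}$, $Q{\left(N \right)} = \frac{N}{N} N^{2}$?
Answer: $\frac{25281}{100} \approx 252.81$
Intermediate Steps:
$Q{\left(N \right)} = N^{2}$ ($Q{\left(N \right)} = 1 N^{2} = N^{2}$)
$n = - \frac{1}{10}$ ($n = 1 \frac{1}{-10} = 1 \left(- \frac{1}{10}\right) = - \frac{1}{10} \approx -0.1$)
$\left(n + Q{\left(-1 - 3 \right)}\right)^{2} = \left(- \frac{1}{10} + \left(-1 - 3\right)^{2}\right)^{2} = \left(- \frac{1}{10} + \left(-4\right)^{2}\right)^{2} = \left(- \frac{1}{10} + 16\right)^{2} = \left(\frac{159}{10}\right)^{2} = \frac{25281}{100}$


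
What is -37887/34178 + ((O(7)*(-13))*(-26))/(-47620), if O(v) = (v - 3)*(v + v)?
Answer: -612775031/406889090 ≈ -1.5060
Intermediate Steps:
O(v) = 2*v*(-3 + v) (O(v) = (-3 + v)*(2*v) = 2*v*(-3 + v))
-37887/34178 + ((O(7)*(-13))*(-26))/(-47620) = -37887/34178 + (((2*7*(-3 + 7))*(-13))*(-26))/(-47620) = -37887*1/34178 + (((2*7*4)*(-13))*(-26))*(-1/47620) = -37887/34178 + ((56*(-13))*(-26))*(-1/47620) = -37887/34178 - 728*(-26)*(-1/47620) = -37887/34178 + 18928*(-1/47620) = -37887/34178 - 4732/11905 = -612775031/406889090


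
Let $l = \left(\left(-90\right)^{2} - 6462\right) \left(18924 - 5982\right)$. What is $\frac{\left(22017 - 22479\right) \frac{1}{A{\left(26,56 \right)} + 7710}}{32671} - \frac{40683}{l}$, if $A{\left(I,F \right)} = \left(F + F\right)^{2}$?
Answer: $- \frac{345262628033}{179843159429388} \approx -0.0019198$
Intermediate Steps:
$A{\left(I,F \right)} = 4 F^{2}$ ($A{\left(I,F \right)} = \left(2 F\right)^{2} = 4 F^{2}$)
$l = 21198996$ ($l = \left(8100 - 6462\right) 12942 = 1638 \cdot 12942 = 21198996$)
$\frac{\left(22017 - 22479\right) \frac{1}{A{\left(26,56 \right)} + 7710}}{32671} - \frac{40683}{l} = \frac{\left(22017 - 22479\right) \frac{1}{4 \cdot 56^{2} + 7710}}{32671} - \frac{40683}{21198996} = - \frac{462}{4 \cdot 3136 + 7710} \cdot \frac{1}{32671} - \frac{13561}{7066332} = - \frac{462}{12544 + 7710} \cdot \frac{1}{32671} - \frac{13561}{7066332} = - \frac{462}{20254} \cdot \frac{1}{32671} - \frac{13561}{7066332} = \left(-462\right) \frac{1}{20254} \cdot \frac{1}{32671} - \frac{13561}{7066332} = \left(- \frac{231}{10127}\right) \frac{1}{32671} - \frac{13561}{7066332} = - \frac{231}{330859217} - \frac{13561}{7066332} = - \frac{345262628033}{179843159429388}$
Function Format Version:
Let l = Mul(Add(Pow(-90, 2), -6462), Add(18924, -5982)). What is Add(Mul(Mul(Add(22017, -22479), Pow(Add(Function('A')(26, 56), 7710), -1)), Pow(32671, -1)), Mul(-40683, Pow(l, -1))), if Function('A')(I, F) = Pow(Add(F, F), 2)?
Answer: Rational(-345262628033, 179843159429388) ≈ -0.0019198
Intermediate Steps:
Function('A')(I, F) = Mul(4, Pow(F, 2)) (Function('A')(I, F) = Pow(Mul(2, F), 2) = Mul(4, Pow(F, 2)))
l = 21198996 (l = Mul(Add(8100, -6462), 12942) = Mul(1638, 12942) = 21198996)
Add(Mul(Mul(Add(22017, -22479), Pow(Add(Function('A')(26, 56), 7710), -1)), Pow(32671, -1)), Mul(-40683, Pow(l, -1))) = Add(Mul(Mul(Add(22017, -22479), Pow(Add(Mul(4, Pow(56, 2)), 7710), -1)), Pow(32671, -1)), Mul(-40683, Pow(21198996, -1))) = Add(Mul(Mul(-462, Pow(Add(Mul(4, 3136), 7710), -1)), Rational(1, 32671)), Mul(-40683, Rational(1, 21198996))) = Add(Mul(Mul(-462, Pow(Add(12544, 7710), -1)), Rational(1, 32671)), Rational(-13561, 7066332)) = Add(Mul(Mul(-462, Pow(20254, -1)), Rational(1, 32671)), Rational(-13561, 7066332)) = Add(Mul(Mul(-462, Rational(1, 20254)), Rational(1, 32671)), Rational(-13561, 7066332)) = Add(Mul(Rational(-231, 10127), Rational(1, 32671)), Rational(-13561, 7066332)) = Add(Rational(-231, 330859217), Rational(-13561, 7066332)) = Rational(-345262628033, 179843159429388)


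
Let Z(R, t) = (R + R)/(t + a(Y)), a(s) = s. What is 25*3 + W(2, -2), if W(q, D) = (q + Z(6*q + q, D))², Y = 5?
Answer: 1831/9 ≈ 203.44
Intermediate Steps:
Z(R, t) = 2*R/(5 + t) (Z(R, t) = (R + R)/(t + 5) = (2*R)/(5 + t) = 2*R/(5 + t))
W(q, D) = (q + 14*q/(5 + D))² (W(q, D) = (q + 2*(6*q + q)/(5 + D))² = (q + 2*(7*q)/(5 + D))² = (q + 14*q/(5 + D))²)
25*3 + W(2, -2) = 25*3 + 2²*(19 - 2)²/(5 - 2)² = 75 + 4*17²/3² = 75 + 4*(⅑)*289 = 75 + 1156/9 = 1831/9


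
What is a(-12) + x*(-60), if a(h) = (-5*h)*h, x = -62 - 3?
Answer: 3180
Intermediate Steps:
x = -65
a(h) = -5*h²
a(-12) + x*(-60) = -5*(-12)² - 65*(-60) = -5*144 + 3900 = -720 + 3900 = 3180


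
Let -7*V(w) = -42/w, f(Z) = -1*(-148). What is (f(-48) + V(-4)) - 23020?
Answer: -45747/2 ≈ -22874.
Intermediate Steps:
f(Z) = 148
V(w) = 6/w (V(w) = -(-6)/w = 6/w)
(f(-48) + V(-4)) - 23020 = (148 + 6/(-4)) - 23020 = (148 + 6*(-¼)) - 23020 = (148 - 3/2) - 23020 = 293/2 - 23020 = -45747/2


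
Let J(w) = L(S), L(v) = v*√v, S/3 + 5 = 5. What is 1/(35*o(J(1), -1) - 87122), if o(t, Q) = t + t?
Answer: -1/87122 ≈ -1.1478e-5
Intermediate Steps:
S = 0 (S = -15 + 3*5 = -15 + 15 = 0)
L(v) = v^(3/2)
J(w) = 0 (J(w) = 0^(3/2) = 0)
o(t, Q) = 2*t
1/(35*o(J(1), -1) - 87122) = 1/(35*(2*0) - 87122) = 1/(35*0 - 87122) = 1/(0 - 87122) = 1/(-87122) = -1/87122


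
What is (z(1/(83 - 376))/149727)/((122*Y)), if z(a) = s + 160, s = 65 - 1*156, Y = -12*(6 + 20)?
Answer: -23/1899736176 ≈ -1.2107e-8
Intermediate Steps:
Y = -312 (Y = -12*26 = -312)
s = -91 (s = 65 - 156 = -91)
z(a) = 69 (z(a) = -91 + 160 = 69)
(z(1/(83 - 376))/149727)/((122*Y)) = (69/149727)/((122*(-312))) = (69*(1/149727))/(-38064) = (23/49909)*(-1/38064) = -23/1899736176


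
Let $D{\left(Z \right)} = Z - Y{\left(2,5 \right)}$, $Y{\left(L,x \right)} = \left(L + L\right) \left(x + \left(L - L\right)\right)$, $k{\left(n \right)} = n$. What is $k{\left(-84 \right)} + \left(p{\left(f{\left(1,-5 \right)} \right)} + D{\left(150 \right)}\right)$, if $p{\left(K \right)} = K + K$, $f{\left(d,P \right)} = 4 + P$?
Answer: $44$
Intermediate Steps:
$Y{\left(L,x \right)} = 2 L x$ ($Y{\left(L,x \right)} = 2 L \left(x + 0\right) = 2 L x$)
$p{\left(K \right)} = 2 K$
$D{\left(Z \right)} = -20 + Z$ ($D{\left(Z \right)} = Z - 2 \cdot 2 \cdot 5 = Z - 20 = -20 + Z$)
$k{\left(-84 \right)} + \left(p{\left(f{\left(1,-5 \right)} \right)} + D{\left(150 \right)}\right) = -84 + \left(2 \left(4 - 5\right) + \left(-20 + 150\right)\right) = -84 + \left(2 \left(-1\right) + 130\right) = -84 + \left(-2 + 130\right) = -84 + 128 = 44$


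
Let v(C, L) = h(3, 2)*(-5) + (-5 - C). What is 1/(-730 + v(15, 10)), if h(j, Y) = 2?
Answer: -1/760 ≈ -0.0013158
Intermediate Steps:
v(C, L) = -15 - C (v(C, L) = 2*(-5) + (-5 - C) = -10 + (-5 - C) = -15 - C)
1/(-730 + v(15, 10)) = 1/(-730 + (-15 - 1*15)) = 1/(-730 + (-15 - 15)) = 1/(-730 - 30) = 1/(-760) = -1/760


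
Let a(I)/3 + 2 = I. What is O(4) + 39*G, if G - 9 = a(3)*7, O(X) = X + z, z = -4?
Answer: 1170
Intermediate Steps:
a(I) = -6 + 3*I
O(X) = -4 + X (O(X) = X - 4 = -4 + X)
G = 30 (G = 9 + (-6 + 3*3)*7 = 9 + (-6 + 9)*7 = 9 + 3*7 = 9 + 21 = 30)
O(4) + 39*G = (-4 + 4) + 39*30 = 0 + 1170 = 1170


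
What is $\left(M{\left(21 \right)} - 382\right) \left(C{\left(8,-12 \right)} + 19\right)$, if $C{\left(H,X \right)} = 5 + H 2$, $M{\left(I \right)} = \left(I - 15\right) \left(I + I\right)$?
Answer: $-5200$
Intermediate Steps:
$M{\left(I \right)} = 2 I \left(-15 + I\right)$ ($M{\left(I \right)} = \left(-15 + I\right) 2 I = 2 I \left(-15 + I\right)$)
$C{\left(H,X \right)} = 5 + 2 H$
$\left(M{\left(21 \right)} - 382\right) \left(C{\left(8,-12 \right)} + 19\right) = \left(2 \cdot 21 \left(-15 + 21\right) - 382\right) \left(\left(5 + 2 \cdot 8\right) + 19\right) = \left(2 \cdot 21 \cdot 6 - 382\right) \left(\left(5 + 16\right) + 19\right) = \left(252 - 382\right) \left(21 + 19\right) = \left(-130\right) 40 = -5200$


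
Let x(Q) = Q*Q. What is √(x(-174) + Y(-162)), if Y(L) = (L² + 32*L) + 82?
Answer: √51418 ≈ 226.76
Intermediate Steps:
Y(L) = 82 + L² + 32*L
x(Q) = Q²
√(x(-174) + Y(-162)) = √((-174)² + (82 + (-162)² + 32*(-162))) = √(30276 + (82 + 26244 - 5184)) = √(30276 + 21142) = √51418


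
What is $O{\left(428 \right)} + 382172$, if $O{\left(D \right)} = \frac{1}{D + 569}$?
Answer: $\frac{381025485}{997} \approx 3.8217 \cdot 10^{5}$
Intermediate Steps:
$O{\left(D \right)} = \frac{1}{569 + D}$
$O{\left(428 \right)} + 382172 = \frac{1}{569 + 428} + 382172 = \frac{1}{997} + 382172 = \frac{381025485}{997}$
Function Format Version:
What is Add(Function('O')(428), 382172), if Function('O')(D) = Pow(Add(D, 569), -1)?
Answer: Rational(381025485, 997) ≈ 3.8217e+5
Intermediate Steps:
Function('O')(D) = Pow(Add(569, D), -1)
Add(Function('O')(428), 382172) = Add(Pow(Add(569, 428), -1), 382172) = Add(Pow(997, -1), 382172) = Add(Rational(1, 997), 382172) = Rational(381025485, 997)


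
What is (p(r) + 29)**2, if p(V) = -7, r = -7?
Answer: 484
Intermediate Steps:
(p(r) + 29)**2 = (-7 + 29)**2 = 22**2 = 484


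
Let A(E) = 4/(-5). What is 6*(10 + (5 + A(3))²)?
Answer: 4146/25 ≈ 165.84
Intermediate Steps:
A(E) = -⅘ (A(E) = 4*(-⅕) = -⅘)
6*(10 + (5 + A(3))²) = 6*(10 + (5 - ⅘)²) = 6*(10 + (21/5)²) = 6*(10 + 441/25) = 6*(691/25) = 4146/25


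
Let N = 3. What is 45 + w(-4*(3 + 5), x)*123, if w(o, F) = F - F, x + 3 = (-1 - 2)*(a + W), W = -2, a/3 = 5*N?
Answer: 45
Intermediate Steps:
a = 45 (a = 3*(5*3) = 3*15 = 45)
x = -132 (x = -3 + (-1 - 2)*(45 - 2) = -3 - 3*43 = -3 - 129 = -132)
w(o, F) = 0
45 + w(-4*(3 + 5), x)*123 = 45 + 0*123 = 45 + 0 = 45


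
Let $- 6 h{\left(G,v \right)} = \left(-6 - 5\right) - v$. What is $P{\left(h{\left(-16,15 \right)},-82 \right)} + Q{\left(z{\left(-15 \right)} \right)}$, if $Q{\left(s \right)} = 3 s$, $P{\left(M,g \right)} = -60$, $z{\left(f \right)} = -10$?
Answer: $-90$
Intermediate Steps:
$h{\left(G,v \right)} = \frac{11}{6} + \frac{v}{6}$ ($h{\left(G,v \right)} = - \frac{\left(-6 - 5\right) - v}{6} = - \frac{-11 - v}{6} = \frac{11}{6} + \frac{v}{6}$)
$P{\left(h{\left(-16,15 \right)},-82 \right)} + Q{\left(z{\left(-15 \right)} \right)} = -60 + 3 \left(-10\right) = -60 - 30 = -90$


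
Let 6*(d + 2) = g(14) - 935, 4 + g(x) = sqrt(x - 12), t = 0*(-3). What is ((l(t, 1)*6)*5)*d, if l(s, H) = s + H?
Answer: -4755 + 5*sqrt(2) ≈ -4747.9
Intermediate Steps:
t = 0
g(x) = -4 + sqrt(-12 + x) (g(x) = -4 + sqrt(x - 12) = -4 + sqrt(-12 + x))
l(s, H) = H + s
d = -317/2 + sqrt(2)/6 (d = -2 + ((-4 + sqrt(-12 + 14)) - 935)/6 = -2 + ((-4 + sqrt(2)) - 935)/6 = -2 + (-939 + sqrt(2))/6 = -2 + (-313/2 + sqrt(2)/6) = -317/2 + sqrt(2)/6 ≈ -158.26)
((l(t, 1)*6)*5)*d = (((1 + 0)*6)*5)*(-317/2 + sqrt(2)/6) = ((1*6)*5)*(-317/2 + sqrt(2)/6) = (6*5)*(-317/2 + sqrt(2)/6) = 30*(-317/2 + sqrt(2)/6) = -4755 + 5*sqrt(2)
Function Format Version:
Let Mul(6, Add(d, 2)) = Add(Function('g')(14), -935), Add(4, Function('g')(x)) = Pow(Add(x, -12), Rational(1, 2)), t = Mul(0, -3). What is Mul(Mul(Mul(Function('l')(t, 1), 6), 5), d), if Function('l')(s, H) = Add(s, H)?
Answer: Add(-4755, Mul(5, Pow(2, Rational(1, 2)))) ≈ -4747.9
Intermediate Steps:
t = 0
Function('g')(x) = Add(-4, Pow(Add(-12, x), Rational(1, 2))) (Function('g')(x) = Add(-4, Pow(Add(x, -12), Rational(1, 2))) = Add(-4, Pow(Add(-12, x), Rational(1, 2))))
Function('l')(s, H) = Add(H, s)
d = Add(Rational(-317, 2), Mul(Rational(1, 6), Pow(2, Rational(1, 2)))) (d = Add(-2, Mul(Rational(1, 6), Add(Add(-4, Pow(Add(-12, 14), Rational(1, 2))), -935))) = Add(-2, Mul(Rational(1, 6), Add(Add(-4, Pow(2, Rational(1, 2))), -935))) = Add(-2, Mul(Rational(1, 6), Add(-939, Pow(2, Rational(1, 2))))) = Add(-2, Add(Rational(-313, 2), Mul(Rational(1, 6), Pow(2, Rational(1, 2))))) = Add(Rational(-317, 2), Mul(Rational(1, 6), Pow(2, Rational(1, 2)))) ≈ -158.26)
Mul(Mul(Mul(Function('l')(t, 1), 6), 5), d) = Mul(Mul(Mul(Add(1, 0), 6), 5), Add(Rational(-317, 2), Mul(Rational(1, 6), Pow(2, Rational(1, 2))))) = Mul(Mul(Mul(1, 6), 5), Add(Rational(-317, 2), Mul(Rational(1, 6), Pow(2, Rational(1, 2))))) = Mul(Mul(6, 5), Add(Rational(-317, 2), Mul(Rational(1, 6), Pow(2, Rational(1, 2))))) = Mul(30, Add(Rational(-317, 2), Mul(Rational(1, 6), Pow(2, Rational(1, 2))))) = Add(-4755, Mul(5, Pow(2, Rational(1, 2))))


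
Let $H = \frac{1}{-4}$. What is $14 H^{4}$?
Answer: $\frac{7}{128} \approx 0.054688$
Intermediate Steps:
$H = - \frac{1}{4} \approx -0.25$
$14 H^{4} = 14 \left(- \frac{1}{4}\right)^{4} = 14 \cdot \frac{1}{256} = \frac{7}{128}$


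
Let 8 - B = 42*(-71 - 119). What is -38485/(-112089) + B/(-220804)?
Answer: 1900568752/6187424889 ≈ 0.30717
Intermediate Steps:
B = 7988 (B = 8 - 42*(-71 - 119) = 8 - 42*(-190) = 8 - 1*(-7980) = 8 + 7980 = 7988)
-38485/(-112089) + B/(-220804) = -38485/(-112089) + 7988/(-220804) = -38485*(-1/112089) + 7988*(-1/220804) = 38485/112089 - 1997/55201 = 1900568752/6187424889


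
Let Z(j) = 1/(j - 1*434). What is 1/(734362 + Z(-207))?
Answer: 641/470726041 ≈ 1.3617e-6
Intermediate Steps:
Z(j) = 1/(-434 + j) (Z(j) = 1/(j - 434) = 1/(-434 + j))
1/(734362 + Z(-207)) = 1/(734362 + 1/(-434 - 207)) = 1/(734362 + 1/(-641)) = 1/(734362 - 1/641) = 1/(470726041/641) = 641/470726041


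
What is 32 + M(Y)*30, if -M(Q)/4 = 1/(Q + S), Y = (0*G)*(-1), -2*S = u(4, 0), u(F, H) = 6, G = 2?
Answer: 72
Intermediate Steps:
S = -3 (S = -½*6 = -3)
Y = 0 (Y = (0*2)*(-1) = 0*(-1) = 0)
M(Q) = -4/(-3 + Q) (M(Q) = -4/(Q - 3) = -4/(-3 + Q))
32 + M(Y)*30 = 32 - 4/(-3 + 0)*30 = 32 - 4/(-3)*30 = 32 - 4*(-⅓)*30 = 32 + (4/3)*30 = 32 + 40 = 72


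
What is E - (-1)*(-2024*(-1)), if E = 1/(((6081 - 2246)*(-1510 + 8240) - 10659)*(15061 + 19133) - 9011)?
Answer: 1785506554162233/882167269843 ≈ 2024.0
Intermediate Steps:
E = 1/882167269843 (E = 1/((3835*6730 - 10659)*34194 - 9011) = 1/((25809550 - 10659)*34194 - 9011) = 1/(25798891*34194 - 9011) = 1/(882167278854 - 9011) = 1/882167269843 ≈ 1.1336e-12)
E - (-1)*(-2024*(-1)) = 1/882167269843 - (-1)*(-2024*(-1)) = 1/882167269843 - (-1)*2024 = 1/882167269843 - 1*(-2024) = 1/882167269843 + 2024 = 1785506554162233/882167269843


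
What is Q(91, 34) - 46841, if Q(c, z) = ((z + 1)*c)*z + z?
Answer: 61483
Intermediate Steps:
Q(c, z) = z + c*z*(1 + z) (Q(c, z) = ((1 + z)*c)*z + z = (c*(1 + z))*z + z = c*z*(1 + z) + z = z + c*z*(1 + z))
Q(91, 34) - 46841 = 34*(1 + 91 + 91*34) - 46841 = 34*(1 + 91 + 3094) - 46841 = 34*3186 - 46841 = 108324 - 46841 = 61483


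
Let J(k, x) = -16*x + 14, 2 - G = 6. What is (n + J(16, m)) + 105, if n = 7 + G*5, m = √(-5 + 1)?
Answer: 106 - 32*I ≈ 106.0 - 32.0*I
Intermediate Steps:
m = 2*I (m = √(-4) = 2*I ≈ 2.0*I)
G = -4 (G = 2 - 1*6 = 2 - 6 = -4)
J(k, x) = 14 - 16*x
n = -13 (n = 7 - 4*5 = 7 - 20 = -13)
(n + J(16, m)) + 105 = (-13 + (14 - 32*I)) + 105 = (1 - 32*I) + 105 = 106 - 32*I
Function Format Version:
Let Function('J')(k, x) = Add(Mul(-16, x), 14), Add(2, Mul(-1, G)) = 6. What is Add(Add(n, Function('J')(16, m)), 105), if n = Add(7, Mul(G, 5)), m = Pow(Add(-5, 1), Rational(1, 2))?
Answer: Add(106, Mul(-32, I)) ≈ Add(106.00, Mul(-32.000, I))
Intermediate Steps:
m = Mul(2, I) (m = Pow(-4, Rational(1, 2)) = Mul(2, I) ≈ Mul(2.0000, I))
G = -4 (G = Add(2, Mul(-1, 6)) = Add(2, -6) = -4)
Function('J')(k, x) = Add(14, Mul(-16, x))
n = -13 (n = Add(7, Mul(-4, 5)) = Add(7, -20) = -13)
Add(Add(n, Function('J')(16, m)), 105) = Add(Add(-13, Add(14, Mul(-16, Mul(2, I)))), 105) = Add(Add(-13, Add(14, Mul(-32, I))), 105) = Add(Add(1, Mul(-32, I)), 105) = Add(106, Mul(-32, I))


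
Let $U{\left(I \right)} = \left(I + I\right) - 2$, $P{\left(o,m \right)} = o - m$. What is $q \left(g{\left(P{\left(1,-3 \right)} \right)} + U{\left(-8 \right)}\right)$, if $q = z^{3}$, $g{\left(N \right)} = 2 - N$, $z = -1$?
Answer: $20$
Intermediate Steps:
$U{\left(I \right)} = -2 + 2 I$ ($U{\left(I \right)} = 2 I - 2 = -2 + 2 I$)
$q = -1$ ($q = \left(-1\right)^{3} = -1$)
$q \left(g{\left(P{\left(1,-3 \right)} \right)} + U{\left(-8 \right)}\right) = - (\left(2 - \left(1 - -3\right)\right) + \left(-2 + 2 \left(-8\right)\right)) = - (\left(2 - \left(1 + 3\right)\right) - 18) = - (\left(2 - 4\right) - 18) = - (-2 - 18) = \left(-1\right) \left(-20\right) = 20$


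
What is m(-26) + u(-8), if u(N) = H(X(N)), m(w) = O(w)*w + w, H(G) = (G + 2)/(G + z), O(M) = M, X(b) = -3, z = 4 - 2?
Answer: 651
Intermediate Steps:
z = 2
H(G) = 1 (H(G) = (G + 2)/(G + 2) = (2 + G)/(2 + G) = 1)
m(w) = w + w² (m(w) = w*w + w = w² + w = w + w²)
u(N) = 1
m(-26) + u(-8) = -26*(1 - 26) + 1 = -26*(-25) + 1 = 650 + 1 = 651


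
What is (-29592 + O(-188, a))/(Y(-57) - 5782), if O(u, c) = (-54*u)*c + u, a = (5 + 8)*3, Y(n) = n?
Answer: -366148/5839 ≈ -62.707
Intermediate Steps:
a = 39 (a = 13*3 = 39)
O(u, c) = u - 54*c*u (O(u, c) = -54*c*u + u = u - 54*c*u)
(-29592 + O(-188, a))/(Y(-57) - 5782) = (-29592 - 188*(1 - 54*39))/(-57 - 5782) = (-29592 - 188*(1 - 2106))/(-5839) = (-29592 - 188*(-2105))*(-1/5839) = (-29592 + 395740)*(-1/5839) = 366148*(-1/5839) = -366148/5839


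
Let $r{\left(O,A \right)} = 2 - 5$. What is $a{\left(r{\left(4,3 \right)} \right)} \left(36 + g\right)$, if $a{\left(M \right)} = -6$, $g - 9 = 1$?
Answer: $-276$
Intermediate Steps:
$g = 10$ ($g = 9 + 1 = 10$)
$r{\left(O,A \right)} = -3$
$a{\left(r{\left(4,3 \right)} \right)} \left(36 + g\right) = - 6 \left(36 + 10\right) = \left(-6\right) 46 = -276$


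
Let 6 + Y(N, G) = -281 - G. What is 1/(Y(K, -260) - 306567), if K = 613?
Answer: -1/306594 ≈ -3.2616e-6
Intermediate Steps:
Y(N, G) = -287 - G (Y(N, G) = -6 + (-281 - G) = -287 - G)
1/(Y(K, -260) - 306567) = 1/((-287 - 1*(-260)) - 306567) = 1/((-287 + 260) - 306567) = 1/(-27 - 306567) = 1/(-306594) = -1/306594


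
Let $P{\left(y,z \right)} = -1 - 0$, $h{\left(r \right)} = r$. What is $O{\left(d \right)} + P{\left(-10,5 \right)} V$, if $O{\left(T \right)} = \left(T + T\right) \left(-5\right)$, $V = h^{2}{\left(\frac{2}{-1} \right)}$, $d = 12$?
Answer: $-124$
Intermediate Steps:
$P{\left(y,z \right)} = -1$ ($P{\left(y,z \right)} = -1 + 0 = -1$)
$V = 4$ ($V = \left(\frac{2}{-1}\right)^{2} = \left(2 \left(-1\right)\right)^{2} = \left(-2\right)^{2} = 4$)
$O{\left(T \right)} = - 10 T$ ($O{\left(T \right)} = 2 T \left(-5\right) = - 10 T$)
$O{\left(d \right)} + P{\left(-10,5 \right)} V = \left(-10\right) 12 - 4 = -120 - 4 = -124$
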